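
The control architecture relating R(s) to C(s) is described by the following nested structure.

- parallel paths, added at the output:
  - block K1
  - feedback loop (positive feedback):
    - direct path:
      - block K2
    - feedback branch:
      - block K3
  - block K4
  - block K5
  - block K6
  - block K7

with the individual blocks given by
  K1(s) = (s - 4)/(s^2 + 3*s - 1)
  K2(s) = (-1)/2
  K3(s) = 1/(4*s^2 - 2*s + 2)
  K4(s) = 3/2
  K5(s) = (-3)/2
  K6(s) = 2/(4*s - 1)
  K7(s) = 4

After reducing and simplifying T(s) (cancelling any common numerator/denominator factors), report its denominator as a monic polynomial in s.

(1) reduce the feedback loop with forward K2 and return K3; result (-4*s^2 + 2*s - 2)/(8*s^2 - 4*s + 5)
(2) parallel reduction of K1, [K2/(1-K2*K3)], K4, K5, K6, K7; result (112*s^5 + 300*s^4 - 390*s^3 + 414*s^2 - 203*s + 28)/(32*s^5 + 72*s^4 - 80*s^3 + 91*s^2 - 39*s + 5)
T(s) is the step-2 result (common factors already cancelled). Leading coefficient of the denominator: 32. Divide through by 32 for the monic polynomial.

Therefore the answer is s^5 + 9*s^4/4 - 5*s^3/2 + 91*s^2/32 - 39*s/32 + 5/32.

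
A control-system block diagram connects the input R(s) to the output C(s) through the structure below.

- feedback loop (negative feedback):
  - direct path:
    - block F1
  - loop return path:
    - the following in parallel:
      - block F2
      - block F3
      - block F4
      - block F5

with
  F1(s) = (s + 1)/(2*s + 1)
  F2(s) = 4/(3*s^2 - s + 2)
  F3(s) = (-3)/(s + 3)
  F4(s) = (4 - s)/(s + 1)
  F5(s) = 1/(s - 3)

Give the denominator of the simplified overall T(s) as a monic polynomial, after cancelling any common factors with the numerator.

Step 1: parallel reduction of F2, F3, F4, F5 = (-3*s^5 + 7*s^4 + 57*s^3 - 83*s^2 + 26*s - 84)/(3*s^5 + 2*s^4 - 26*s^3 - 16*s^2 - 9*s - 18)
Step 2: apply the feedback formula to F1, (F2+F3+F4+F5) = (3*s^5 + 2*s^4 - 26*s^3 - 16*s^2 - 9*s - 18)/(3*s^5 + 8*s^4 + 6*s^3 - 90*s^2 - s - 102)
The result of step 2 is T(s) in lowest terms. Its denominator has leading coefficient 3; dividing the denominator through by 3 makes it monic.

Therefore the answer is s^5 + 8*s^4/3 + 2*s^3 - 30*s^2 - s/3 - 34.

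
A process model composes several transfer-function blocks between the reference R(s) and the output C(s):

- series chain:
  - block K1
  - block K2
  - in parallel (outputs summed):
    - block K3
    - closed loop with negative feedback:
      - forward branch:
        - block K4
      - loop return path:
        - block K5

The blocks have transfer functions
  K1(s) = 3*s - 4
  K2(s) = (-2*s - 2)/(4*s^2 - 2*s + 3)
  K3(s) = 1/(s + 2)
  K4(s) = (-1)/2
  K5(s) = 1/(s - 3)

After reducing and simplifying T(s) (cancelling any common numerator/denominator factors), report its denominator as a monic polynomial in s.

Step 1. feedback reduction of K4, K5, giving (3 - s)/(2*s - 7)
Step 2. add K3, [K4/(1+K4*K5)] (parallel), giving (-s^2 + 3*s - 1)/(2*s^2 - 3*s - 14)
Step 3. combine K1, K2, (K3+[K4/(1+K4*K5)]) in series, giving (6*s^4 - 20*s^3 + 4*s^2 + 22*s - 8)/(8*s^4 - 16*s^3 - 44*s^2 + 19*s - 42)
No further cancellation is possible in the step-3 result, so that is T(s). Its denominator becomes monic after dividing by the leading coefficient 8.

Therefore the answer is s^4 - 2*s^3 - 11*s^2/2 + 19*s/8 - 21/4.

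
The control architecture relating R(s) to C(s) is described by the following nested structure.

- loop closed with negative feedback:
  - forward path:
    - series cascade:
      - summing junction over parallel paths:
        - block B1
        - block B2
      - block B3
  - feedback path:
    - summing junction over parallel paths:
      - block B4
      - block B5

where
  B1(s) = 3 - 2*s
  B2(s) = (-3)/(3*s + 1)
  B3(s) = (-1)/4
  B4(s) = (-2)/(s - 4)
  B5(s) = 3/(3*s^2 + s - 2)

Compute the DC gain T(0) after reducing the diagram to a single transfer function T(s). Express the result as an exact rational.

1. parallel reduction of B1, B2 gives (-6*s^2 + 7*s)/(3*s + 1)
2. combine (B1+B2), B3 in series gives (6*s^2 - 7*s)/(12*s + 4)
3. combine B4, B5 in parallel gives (-6*s^2 + s - 8)/(3*s^3 - 11*s^2 - 6*s + 8)
4. collapse the loop (((B1+B2)*B3) forward, (B4+B5) return) gives (-18*s^5 + 87*s^4 - 41*s^3 - 90*s^2 + 56*s)/(72*s^3 + 171*s^2 - 128*s - 32)
That last expression is T(s); at s = 0 only the constant terms survive, so T(0) = 0/(-32) = 0.

Final answer: 0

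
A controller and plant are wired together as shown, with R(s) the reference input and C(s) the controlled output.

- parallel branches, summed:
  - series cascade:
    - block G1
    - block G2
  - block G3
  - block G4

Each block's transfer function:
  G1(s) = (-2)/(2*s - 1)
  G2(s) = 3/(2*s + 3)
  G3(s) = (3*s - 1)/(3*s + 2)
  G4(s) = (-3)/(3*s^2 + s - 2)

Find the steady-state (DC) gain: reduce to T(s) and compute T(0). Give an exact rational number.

First reduce the diagram to T(s).

Step 1. reduce the series chain G1, G2; result (-6)/(4*s^2 + 4*s - 3)
Step 2. parallel reduction of (G1*G2), G3, G4; result (36*s^5 + 36*s^4 - 145*s^3 - 134*s^2 + 56*s + 36)/(36*s^5 + 72*s^4 - 7*s^3 - 59*s^2 - 4*s + 12)
The step-2 result is T(s). Setting s = 0: T(0) = 36/12 = 3.

Answer: 3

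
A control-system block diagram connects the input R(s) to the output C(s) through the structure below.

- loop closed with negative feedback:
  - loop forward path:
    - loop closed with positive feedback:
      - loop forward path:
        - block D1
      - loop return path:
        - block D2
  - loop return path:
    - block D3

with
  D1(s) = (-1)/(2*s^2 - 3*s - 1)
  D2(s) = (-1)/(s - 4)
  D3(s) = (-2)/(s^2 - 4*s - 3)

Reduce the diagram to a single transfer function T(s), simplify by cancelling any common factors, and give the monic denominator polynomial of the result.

[1] collapse the loop (D1 forward, D2 return) = (4 - s)/(2*s^3 - 11*s^2 + 11*s + 3)
[2] reduce the feedback loop with forward [D1/(1-D1*D2)] and return D3 = (-s^3 + 8*s^2 - 13*s - 12)/(2*s^5 - 19*s^4 + 49*s^3 - 8*s^2 - 43*s - 17)
No further cancellation is possible in the step-2 result, so that is T(s). Its denominator becomes monic after dividing by the leading coefficient 2.

Hence the answer: s^5 - 19*s^4/2 + 49*s^3/2 - 4*s^2 - 43*s/2 - 17/2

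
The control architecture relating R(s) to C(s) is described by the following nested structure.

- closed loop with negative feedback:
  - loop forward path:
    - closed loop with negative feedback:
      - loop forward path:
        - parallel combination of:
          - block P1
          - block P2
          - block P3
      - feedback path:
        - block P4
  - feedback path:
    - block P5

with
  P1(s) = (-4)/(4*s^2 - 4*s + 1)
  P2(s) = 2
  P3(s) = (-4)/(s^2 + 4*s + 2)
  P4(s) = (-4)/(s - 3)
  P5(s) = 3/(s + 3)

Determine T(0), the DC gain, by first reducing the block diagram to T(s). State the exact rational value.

Reducing step by step:

[1] parallel reduction of P1, P2, P3 gives (8*s^4 + 24*s^3 - 34*s^2 - 8*s - 8)/(4*s^4 + 12*s^3 - 7*s^2 - 4*s + 2)
[2] collapse the loop ((P1+P2+P3) forward, P4 return) gives (8*s^5 - 106*s^3 + 94*s^2 + 16*s + 24)/(4*s^5 - 32*s^4 - 139*s^3 + 153*s^2 + 46*s + 26)
[3] close the feedback loop around [(P1+P2+P3)/(1+(P1+P2+P3)*P4)], P5 gives (8*s^6 + 24*s^5 - 106*s^4 - 224*s^3 + 298*s^2 + 72*s + 72)/(4*s^6 + 4*s^5 - 235*s^4 - 582*s^3 + 787*s^2 + 212*s + 150)
Evaluating the step-3 result (the overall T(s)) at s = 0 gives T(0) = 72/150 = 12/25.

Answer: 12/25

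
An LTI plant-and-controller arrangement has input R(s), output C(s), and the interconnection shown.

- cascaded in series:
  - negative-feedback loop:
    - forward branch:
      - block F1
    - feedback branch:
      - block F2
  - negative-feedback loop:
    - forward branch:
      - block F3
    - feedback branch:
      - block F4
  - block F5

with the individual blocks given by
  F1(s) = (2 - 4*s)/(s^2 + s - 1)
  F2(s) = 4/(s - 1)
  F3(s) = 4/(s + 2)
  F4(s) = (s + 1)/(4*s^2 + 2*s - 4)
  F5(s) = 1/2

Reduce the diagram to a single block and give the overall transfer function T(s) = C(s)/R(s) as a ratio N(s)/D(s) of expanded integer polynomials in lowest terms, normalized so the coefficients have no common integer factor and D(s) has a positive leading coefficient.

Answer: (-16*s^4 + 16*s^3 + 20*s^2 - 28*s + 8)/(2*s^6 + 5*s^5 - 34*s^4 - 74*s^3 + 9*s^2 + 54*s - 18)

Working:
(1) close the feedback loop around F1, F2 -> (-4*s^2 + 6*s - 2)/(s^3 - 18*s + 9)
(2) close the feedback loop around F3, F4 -> (8*s^2 + 4*s - 8)/(2*s^3 + 5*s^2 + 2*s - 2)
(3) combine [F1/(1+F1*F2)], [F3/(1+F3*F4)], F5 in series; the result is T(s) itself (integer coefficients, no common factor, positive leading denominator coefficient)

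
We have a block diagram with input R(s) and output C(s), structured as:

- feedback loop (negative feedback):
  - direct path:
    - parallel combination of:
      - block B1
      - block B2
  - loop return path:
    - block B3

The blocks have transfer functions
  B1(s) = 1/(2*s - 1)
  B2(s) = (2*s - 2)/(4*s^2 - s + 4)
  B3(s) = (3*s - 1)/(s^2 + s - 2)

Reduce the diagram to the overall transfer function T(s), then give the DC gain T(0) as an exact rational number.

Step 1 - parallel reduction of B1, B2: (8*s^2 - 7*s + 6)/(8*s^3 - 6*s^2 + 9*s - 4)
Step 2 - reduce the feedback loop with forward (B1+B2) and return B3: (8*s^4 + s^3 - 17*s^2 + 20*s - 12)/(8*s^5 + 2*s^4 + 11*s^3 - 12*s^2 + 3*s + 2)
DC gain: substitute s = 0 into T(s) from step 2: T(0) = -12/2 = -6.

Therefore the answer is -6.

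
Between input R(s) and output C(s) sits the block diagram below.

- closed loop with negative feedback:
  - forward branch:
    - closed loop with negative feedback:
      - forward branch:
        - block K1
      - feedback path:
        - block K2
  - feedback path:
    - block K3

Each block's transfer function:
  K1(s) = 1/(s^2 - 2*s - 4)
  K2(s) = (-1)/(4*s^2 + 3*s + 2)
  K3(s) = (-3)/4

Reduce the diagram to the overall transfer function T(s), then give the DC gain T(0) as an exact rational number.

Answer: -4/21

Working:
(1) reduce the feedback loop with forward K1 and return K2: (4*s^2 + 3*s + 2)/(4*s^4 - 5*s^3 - 20*s^2 - 16*s - 9)
(2) reduce the feedback loop with forward [K1/(1+K1*K2)] and return K3: (16*s^2 + 12*s + 8)/(16*s^4 - 20*s^3 - 92*s^2 - 73*s - 42)
Evaluating the step-2 result (the overall T(s)) at s = 0 gives T(0) = 8/(-42) = -4/21.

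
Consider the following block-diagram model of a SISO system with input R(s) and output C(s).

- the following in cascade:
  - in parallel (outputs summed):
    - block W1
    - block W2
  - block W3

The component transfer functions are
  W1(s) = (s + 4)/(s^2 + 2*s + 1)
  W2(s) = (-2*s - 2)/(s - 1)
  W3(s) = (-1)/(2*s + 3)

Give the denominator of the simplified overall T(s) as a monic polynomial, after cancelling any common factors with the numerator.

[1] add W1, W2 (parallel), giving (-2*s^3 - 5*s^2 - 3*s - 6)/(s^3 + s^2 - s - 1)
[2] reduce the series chain (W1+W2), W3, giving (2*s^3 + 5*s^2 + 3*s + 6)/(2*s^4 + 5*s^3 + s^2 - 5*s - 3)
Step 2 gives the fully reduced T(s), with no common factor left to cancel. The denominator's leading coefficient is 2, so divide each of its coefficients by 2 to get the monic form.

Final answer: s^4 + 5*s^3/2 + s^2/2 - 5*s/2 - 3/2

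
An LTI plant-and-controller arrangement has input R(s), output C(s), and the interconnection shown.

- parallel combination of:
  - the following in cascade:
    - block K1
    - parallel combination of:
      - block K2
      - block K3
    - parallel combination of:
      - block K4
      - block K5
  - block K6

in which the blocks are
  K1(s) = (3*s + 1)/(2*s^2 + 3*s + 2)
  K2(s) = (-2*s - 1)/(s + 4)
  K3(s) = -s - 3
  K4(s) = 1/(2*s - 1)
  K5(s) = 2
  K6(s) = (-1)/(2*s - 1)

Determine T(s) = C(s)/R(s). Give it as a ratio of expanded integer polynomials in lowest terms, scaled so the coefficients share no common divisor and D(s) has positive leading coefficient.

Step 1. add K2, K3 (parallel); result (-s^2 - 9*s - 13)/(s + 4)
Step 2. sum the parallel branches K4, K5; result (4*s - 1)/(2*s - 1)
Step 3. multiply K1, (K2+K3), (K4+K5) (series); result (-12*s^4 - 109*s^3 - 164*s^2 - 4*s + 13)/(4*s^4 + 20*s^3 + 17*s^2 + 2*s - 8)
Step 4. combine (K1*(K2+K3)*(K4+K5)), K6 in parallel; the result is T(s) itself (integer coefficients, no common factor, positive leading denominator coefficient)

Therefore the answer is (-12*s^4 - 111*s^3 - 175*s^2 - 18*s + 5)/(4*s^4 + 20*s^3 + 17*s^2 + 2*s - 8).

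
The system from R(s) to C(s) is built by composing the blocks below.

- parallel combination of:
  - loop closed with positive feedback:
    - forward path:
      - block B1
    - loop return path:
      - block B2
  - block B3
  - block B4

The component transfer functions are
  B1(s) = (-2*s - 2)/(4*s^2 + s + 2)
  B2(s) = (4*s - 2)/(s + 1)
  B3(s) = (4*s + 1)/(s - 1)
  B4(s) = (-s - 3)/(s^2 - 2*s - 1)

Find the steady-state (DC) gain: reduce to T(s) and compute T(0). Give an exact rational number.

(1) reduce the feedback loop with forward B1 and return B2 gives (-2*s - 2)/(4*s^2 + 9*s - 2)
(2) sum the parallel branches [B1/(1-B1*B2)], B3, B4 gives (16*s^5 + 2*s^4 - 108*s^3 - 44*s^2 + 30*s - 6)/(4*s^5 - 3*s^4 - 25*s^3 + 19*s^2 + 7*s - 2)
DC gain: substitute s = 0 into T(s) from step 2: T(0) = -6/(-2) = 3.

Hence the answer: 3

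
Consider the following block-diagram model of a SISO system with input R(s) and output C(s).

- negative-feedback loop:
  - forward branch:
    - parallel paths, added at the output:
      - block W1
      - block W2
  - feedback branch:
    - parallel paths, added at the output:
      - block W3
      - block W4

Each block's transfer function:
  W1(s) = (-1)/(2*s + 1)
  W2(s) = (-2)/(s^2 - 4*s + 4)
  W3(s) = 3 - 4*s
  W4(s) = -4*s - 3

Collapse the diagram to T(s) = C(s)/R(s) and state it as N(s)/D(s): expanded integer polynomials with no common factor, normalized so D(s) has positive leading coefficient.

[1] sum the parallel branches W1, W2 gives (-s^2 - 6)/(2*s^3 - 7*s^2 + 4*s + 4)
[2] add W3, W4 (parallel) gives -8*s
[3] reduce the feedback loop with forward (W1+W2) and return (W3+W4): this yields T(s), and no further normalization is needed

Hence the answer: (-s^2 - 6)/(10*s^3 - 7*s^2 + 52*s + 4)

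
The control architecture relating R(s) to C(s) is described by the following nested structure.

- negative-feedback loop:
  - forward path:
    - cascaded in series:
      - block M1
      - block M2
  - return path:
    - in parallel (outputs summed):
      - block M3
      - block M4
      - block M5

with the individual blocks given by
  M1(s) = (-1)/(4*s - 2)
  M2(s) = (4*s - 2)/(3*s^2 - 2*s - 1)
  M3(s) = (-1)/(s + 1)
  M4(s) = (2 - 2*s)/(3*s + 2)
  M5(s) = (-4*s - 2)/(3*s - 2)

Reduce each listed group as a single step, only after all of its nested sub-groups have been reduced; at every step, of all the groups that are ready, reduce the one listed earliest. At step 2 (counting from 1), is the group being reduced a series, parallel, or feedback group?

Step 1. reduce the series chain M1, M2
Step 2. sum the parallel branches M3, M4, M5
Step 3. apply the feedback formula to (M1*M2), (M3+M4+M5)
So the answer for step 2 is parallel.

Hence the answer: parallel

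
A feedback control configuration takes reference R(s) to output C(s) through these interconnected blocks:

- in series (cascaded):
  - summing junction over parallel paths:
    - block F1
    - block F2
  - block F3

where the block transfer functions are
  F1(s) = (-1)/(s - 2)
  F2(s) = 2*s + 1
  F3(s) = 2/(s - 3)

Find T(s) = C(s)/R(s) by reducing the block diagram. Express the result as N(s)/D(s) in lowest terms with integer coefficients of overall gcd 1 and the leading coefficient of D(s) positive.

Answer: (4*s^2 - 6*s - 6)/(s^2 - 5*s + 6)

Working:
[1] reduce the parallel group F1, F2; result (2*s^2 - 3*s - 3)/(s - 2)
[2] combine (F1+F2), F3 in series, giving the overall T(s)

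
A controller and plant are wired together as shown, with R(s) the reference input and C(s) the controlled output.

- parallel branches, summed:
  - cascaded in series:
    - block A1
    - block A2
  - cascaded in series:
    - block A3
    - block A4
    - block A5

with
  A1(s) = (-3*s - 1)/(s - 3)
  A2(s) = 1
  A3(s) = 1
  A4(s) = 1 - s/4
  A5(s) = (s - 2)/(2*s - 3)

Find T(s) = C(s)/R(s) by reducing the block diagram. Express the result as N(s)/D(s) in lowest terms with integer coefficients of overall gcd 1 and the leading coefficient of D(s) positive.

Step 1 - series reduction of A1, A2 -> (-3*s - 1)/(s - 3)
Step 2 - cascade A3, A4, A5 -> (-s^2 + 6*s - 8)/(8*s - 12)
Step 3 - reduce the parallel group (A1*A2), (A3*A4*A5): this yields T(s), and no further normalization is needed

Answer: (-s^3 - 15*s^2 + 2*s + 36)/(8*s^2 - 36*s + 36)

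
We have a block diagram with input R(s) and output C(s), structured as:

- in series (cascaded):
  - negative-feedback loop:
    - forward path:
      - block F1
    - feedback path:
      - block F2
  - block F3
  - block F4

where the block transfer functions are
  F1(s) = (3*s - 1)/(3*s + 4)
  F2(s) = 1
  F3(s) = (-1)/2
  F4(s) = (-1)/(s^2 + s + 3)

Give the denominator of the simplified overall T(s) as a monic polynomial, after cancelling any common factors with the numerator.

Answer: s^3 + 3*s^2/2 + 7*s/2 + 3/2

Working:
Step 1: collapse the loop (F1 forward, F2 return): (3*s - 1)/(6*s + 3)
Step 2: cascade [F1/(1+F1*F2)], F3, F4: (3*s - 1)/(12*s^3 + 18*s^2 + 42*s + 18)
The result of step 2 is T(s) in lowest terms. Its denominator has leading coefficient 12; dividing the denominator through by 12 makes it monic.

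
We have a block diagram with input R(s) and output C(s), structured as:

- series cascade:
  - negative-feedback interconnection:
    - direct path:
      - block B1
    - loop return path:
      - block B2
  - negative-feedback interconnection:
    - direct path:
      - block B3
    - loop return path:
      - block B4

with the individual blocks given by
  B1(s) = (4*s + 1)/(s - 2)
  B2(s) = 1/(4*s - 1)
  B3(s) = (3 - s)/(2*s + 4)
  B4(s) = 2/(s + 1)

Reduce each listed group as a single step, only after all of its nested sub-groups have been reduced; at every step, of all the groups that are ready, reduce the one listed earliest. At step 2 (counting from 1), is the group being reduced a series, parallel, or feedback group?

Step 1: close the feedback loop around B1, B2
Step 2: reduce the feedback loop with forward B3 and return B4
Step 3: combine [B1/(1+B1*B2)], [B3/(1+B3*B4)] in series
The group at step 2 is a feedback group.

Therefore the answer is feedback.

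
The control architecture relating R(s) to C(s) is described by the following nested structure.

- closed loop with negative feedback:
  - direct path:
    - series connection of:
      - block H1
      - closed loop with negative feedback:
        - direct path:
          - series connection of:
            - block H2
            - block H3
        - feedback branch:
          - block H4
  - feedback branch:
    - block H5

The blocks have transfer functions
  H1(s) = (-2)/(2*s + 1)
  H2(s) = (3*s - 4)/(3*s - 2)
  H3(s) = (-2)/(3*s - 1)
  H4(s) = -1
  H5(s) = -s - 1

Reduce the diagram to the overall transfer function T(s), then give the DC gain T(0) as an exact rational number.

Step 1 - cascade H2, H3 gives (8 - 6*s)/(9*s^2 - 9*s + 2)
Step 2 - close the feedback loop around (H2*H3), H4 gives (8 - 6*s)/(9*s^2 - 3*s - 6)
Step 3 - multiply H1, [(H2*H3)/(1+(H2*H3)*H4)] (series) gives (12*s - 16)/(18*s^3 + 3*s^2 - 15*s - 6)
Step 4 - apply the feedback formula to (H1*[(H2*H3)/(1+(H2*H3)*H4)]), H5 gives (12*s - 16)/(18*s^3 - 9*s^2 - 11*s + 10)
That last expression is T(s); at s = 0 only the constant terms survive, so T(0) = -16/10 = -8/5.

Hence the answer: -8/5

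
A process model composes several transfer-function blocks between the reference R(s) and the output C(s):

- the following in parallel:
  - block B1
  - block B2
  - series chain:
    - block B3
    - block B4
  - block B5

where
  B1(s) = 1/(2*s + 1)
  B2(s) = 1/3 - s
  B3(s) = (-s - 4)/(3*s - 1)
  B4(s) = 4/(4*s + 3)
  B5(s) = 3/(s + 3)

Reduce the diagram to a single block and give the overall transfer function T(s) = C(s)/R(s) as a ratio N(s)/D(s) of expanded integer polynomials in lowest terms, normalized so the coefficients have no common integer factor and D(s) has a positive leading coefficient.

The answer is (-72*s^5 - 258*s^4 + 127*s^3 + 224*s^2 - 324*s - 207)/(72*s^4 + 282*s^3 + 195*s^2 - 18*s - 27).

Reasoning:
Step 1. combine B3, B4 in series gives (-4*s - 16)/(12*s^2 + 5*s - 3)
Step 2. combine B1, B2, (B3*B4), B5 in parallel; the result is T(s) itself (integer coefficients, no common factor, positive leading denominator coefficient)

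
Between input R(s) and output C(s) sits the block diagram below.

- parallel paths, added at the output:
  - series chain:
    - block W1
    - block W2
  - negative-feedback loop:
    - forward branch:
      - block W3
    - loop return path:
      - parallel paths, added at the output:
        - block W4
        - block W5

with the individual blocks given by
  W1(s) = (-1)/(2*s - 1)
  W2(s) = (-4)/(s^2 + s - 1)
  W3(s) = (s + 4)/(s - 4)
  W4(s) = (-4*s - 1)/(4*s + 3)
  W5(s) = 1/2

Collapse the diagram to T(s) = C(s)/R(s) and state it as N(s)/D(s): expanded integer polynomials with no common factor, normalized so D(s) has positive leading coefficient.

Step 1 - series reduction of W1, W2, giving 4/(2*s^3 + s^2 - 3*s + 1)
Step 2 - combine W4, W5 in parallel, giving (1 - 4*s)/(8*s + 6)
Step 3 - close the feedback loop around W3, (W4+W5), giving (8*s^2 + 38*s + 24)/(4*s^2 - 41*s - 20)
Step 4 - add (W1*W2), [W3/(1+W3*(W4+W5))] (parallel) - this is the overall T(s), already in the required normalized form

Hence the answer: (16*s^5 + 84*s^4 + 62*s^3 - 66*s^2 - 198*s - 56)/(8*s^5 - 78*s^4 - 93*s^3 + 107*s^2 + 19*s - 20)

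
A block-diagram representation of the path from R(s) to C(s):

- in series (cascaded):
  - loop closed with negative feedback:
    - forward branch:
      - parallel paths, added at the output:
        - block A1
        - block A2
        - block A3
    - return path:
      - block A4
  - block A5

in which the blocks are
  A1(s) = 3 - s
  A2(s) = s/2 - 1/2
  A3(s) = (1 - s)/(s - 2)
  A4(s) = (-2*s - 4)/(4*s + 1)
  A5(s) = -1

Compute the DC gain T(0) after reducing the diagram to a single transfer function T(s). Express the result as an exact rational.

[1] sum the parallel branches A1, A2, A3 = (-s^2 + 5*s - 8)/(2*s - 4)
[2] feedback reduction of (A1+A2+A3), A4 = (-4*s^3 + 19*s^2 - 27*s - 8)/(2*s^3 + 2*s^2 - 18*s + 28)
[3] reduce the series chain [(A1+A2+A3)/(1+(A1+A2+A3)*A4)], A5 = (4*s^3 - 19*s^2 + 27*s + 8)/(2*s^3 + 2*s^2 - 18*s + 28)
DC gain: substitute s = 0 into T(s) from step 3: T(0) = 8/28 = 2/7.

Hence the answer: 2/7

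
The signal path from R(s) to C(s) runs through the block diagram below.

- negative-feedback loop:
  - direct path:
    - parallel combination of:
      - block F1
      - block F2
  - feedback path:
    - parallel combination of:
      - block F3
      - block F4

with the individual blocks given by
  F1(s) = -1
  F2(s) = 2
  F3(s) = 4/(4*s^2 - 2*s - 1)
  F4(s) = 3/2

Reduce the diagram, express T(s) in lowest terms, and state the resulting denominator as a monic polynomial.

First reduce the diagram to T(s).

1. sum the parallel branches F1, F2: 1
2. parallel reduction of F3, F4: (12*s^2 - 6*s + 5)/(8*s^2 - 4*s - 2)
3. apply the feedback formula to (F1+F2), (F3+F4): (8*s^2 - 4*s - 2)/(20*s^2 - 10*s + 3)
No further cancellation is possible in the step-3 result, so that is T(s). Its denominator becomes monic after dividing by the leading coefficient 20.

Answer: s^2 - s/2 + 3/20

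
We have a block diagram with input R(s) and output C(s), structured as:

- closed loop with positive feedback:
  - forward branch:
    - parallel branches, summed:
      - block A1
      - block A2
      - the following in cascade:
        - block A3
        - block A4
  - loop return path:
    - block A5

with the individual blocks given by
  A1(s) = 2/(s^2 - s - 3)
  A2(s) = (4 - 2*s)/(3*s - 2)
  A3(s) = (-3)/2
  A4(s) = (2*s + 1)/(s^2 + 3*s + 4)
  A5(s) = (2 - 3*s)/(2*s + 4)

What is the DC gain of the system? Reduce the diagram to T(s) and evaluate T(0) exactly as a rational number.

[1] multiply A3, A4 (series) -> (-6*s - 3)/(2*s^2 + 6*s + 8)
[2] parallel reduction of A1, A2, (A3*A4) -> (-4*s^5 - 18*s^4 + 57*s^3 + 121*s^2 - 47*s - 146)/(6*s^5 + 8*s^4 - 20*s^3 - 70*s^2 - 20*s + 48)
[3] apply the feedback formula to (A1+A2+(A3*A4)), A5 -> (8*s^6 + 52*s^5 - 42*s^4 - 470*s^3 - 390*s^2 + 480*s + 584)/(6*s^5 - 199*s^4 - 29*s^3 + 703*s^2 + 328*s - 484)
The step-3 result is T(s). Setting s = 0: T(0) = 584/(-484) = -146/121.

Therefore the answer is -146/121.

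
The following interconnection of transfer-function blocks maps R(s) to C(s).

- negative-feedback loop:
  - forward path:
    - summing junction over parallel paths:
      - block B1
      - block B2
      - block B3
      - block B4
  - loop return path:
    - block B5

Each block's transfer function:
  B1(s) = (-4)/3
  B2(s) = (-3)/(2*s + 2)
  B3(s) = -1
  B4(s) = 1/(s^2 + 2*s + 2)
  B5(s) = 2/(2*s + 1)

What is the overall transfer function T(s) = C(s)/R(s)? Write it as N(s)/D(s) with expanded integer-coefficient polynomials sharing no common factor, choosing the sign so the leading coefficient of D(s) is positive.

The answer is (-28*s^4 - 116*s^3 - 187*s^2 - 148*s - 40)/(12*s^4 + 14*s^3 - 36*s^2 - 88*s - 68).

Reasoning:
Step 1. combine B1, B2, B3, B4 in parallel: (-14*s^3 - 51*s^2 - 68*s - 40)/(6*s^3 + 18*s^2 + 24*s + 12)
Step 2. feedback reduction of (B1+B2+B3+B4), B5, giving the overall T(s)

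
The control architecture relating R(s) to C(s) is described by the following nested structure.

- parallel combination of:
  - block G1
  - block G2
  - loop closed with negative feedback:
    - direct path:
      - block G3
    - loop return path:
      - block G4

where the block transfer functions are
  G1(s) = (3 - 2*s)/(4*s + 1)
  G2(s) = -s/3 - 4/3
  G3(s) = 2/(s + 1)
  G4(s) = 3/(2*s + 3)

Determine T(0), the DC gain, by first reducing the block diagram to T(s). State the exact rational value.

First reduce the diagram to T(s).

1. close the feedback loop around G3, G4; result (4*s + 6)/(2*s^2 + 5*s + 9)
2. sum the parallel branches G1, G2, [G3/(1+G3*G4)]; result (-8*s^4 - 66*s^3 - 93*s^2 - 98*s + 63)/(24*s^3 + 66*s^2 + 123*s + 27)
The step-2 result is T(s). Setting s = 0: T(0) = 63/27 = 7/3.

Answer: 7/3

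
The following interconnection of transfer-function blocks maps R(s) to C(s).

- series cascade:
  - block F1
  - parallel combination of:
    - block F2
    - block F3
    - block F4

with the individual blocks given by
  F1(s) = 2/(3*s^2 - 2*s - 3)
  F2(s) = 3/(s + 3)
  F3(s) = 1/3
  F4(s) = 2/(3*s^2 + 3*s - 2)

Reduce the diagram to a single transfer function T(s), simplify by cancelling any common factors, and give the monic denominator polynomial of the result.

Step 1: combine F2, F3, F4 in parallel, giving (3*s^3 + 39*s^2 + 40*s - 6)/(9*s^3 + 36*s^2 + 21*s - 18)
Step 2: reduce the series chain F1, (F2+F3+F4), giving (6*s^3 + 78*s^2 + 80*s - 12)/(27*s^5 + 90*s^4 - 36*s^3 - 204*s^2 - 27*s + 54)
Step 2 gives the fully reduced T(s), with no common factor left to cancel. The denominator's leading coefficient is 27, so divide each of its coefficients by 27 to get the monic form.

Hence the answer: s^5 + 10*s^4/3 - 4*s^3/3 - 68*s^2/9 - s + 2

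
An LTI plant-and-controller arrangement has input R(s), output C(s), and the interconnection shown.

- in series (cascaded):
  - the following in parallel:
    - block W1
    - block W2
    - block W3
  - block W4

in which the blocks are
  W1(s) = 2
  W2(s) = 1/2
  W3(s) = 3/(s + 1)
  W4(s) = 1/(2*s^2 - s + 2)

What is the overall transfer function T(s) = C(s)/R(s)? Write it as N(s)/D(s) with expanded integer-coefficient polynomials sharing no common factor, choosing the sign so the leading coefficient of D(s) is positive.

Answer: (5*s + 11)/(4*s^3 + 2*s^2 + 2*s + 4)

Working:
Step 1 - add W1, W2, W3 (parallel) -> (5*s + 11)/(2*s + 2)
Step 2 - cascade (W1+W2+W3), W4; the result is T(s) itself (integer coefficients, no common factor, positive leading denominator coefficient)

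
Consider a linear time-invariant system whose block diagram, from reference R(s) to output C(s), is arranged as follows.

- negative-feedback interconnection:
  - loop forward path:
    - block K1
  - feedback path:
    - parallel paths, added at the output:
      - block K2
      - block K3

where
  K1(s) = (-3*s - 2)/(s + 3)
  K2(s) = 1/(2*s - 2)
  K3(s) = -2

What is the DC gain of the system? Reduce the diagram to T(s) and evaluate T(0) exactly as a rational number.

First reduce the diagram to T(s).

Step 1. add K2, K3 (parallel); result (5 - 4*s)/(2*s - 2)
Step 2. feedback reduction of K1, (K2+K3); result (-6*s^2 + 2*s + 4)/(14*s^2 - 3*s - 16)
Step 2 gives the overall T(s). Then T(0) = 4/(-16) = -1/4.

Answer: -1/4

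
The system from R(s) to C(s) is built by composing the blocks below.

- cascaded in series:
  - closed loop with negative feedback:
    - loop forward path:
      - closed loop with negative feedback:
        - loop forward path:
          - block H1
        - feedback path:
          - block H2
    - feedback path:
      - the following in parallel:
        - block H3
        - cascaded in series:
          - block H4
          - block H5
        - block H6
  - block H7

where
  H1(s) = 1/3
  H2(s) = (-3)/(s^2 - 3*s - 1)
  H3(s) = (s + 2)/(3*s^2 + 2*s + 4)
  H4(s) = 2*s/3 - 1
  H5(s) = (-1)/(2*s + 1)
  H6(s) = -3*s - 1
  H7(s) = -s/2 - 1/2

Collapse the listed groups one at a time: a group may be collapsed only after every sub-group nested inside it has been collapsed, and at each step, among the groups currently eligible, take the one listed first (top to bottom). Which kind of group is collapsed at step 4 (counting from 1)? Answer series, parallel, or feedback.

Step 1. collapse the loop (H1 forward, H2 return)
Step 2. reduce the series chain H4, H5
Step 3. reduce the parallel group H3, (H4*H5), H6
Step 4. feedback reduction of [H1/(1+H1*H2)], (H3+(H4*H5)+H6)
Step 5. series reduction of [[H1/(1+H1*H2)]/(1+[H1/(1+H1*H2)]*(H3+(H4*H5)+H6))], H7
Step 4: feedback.

Answer: feedback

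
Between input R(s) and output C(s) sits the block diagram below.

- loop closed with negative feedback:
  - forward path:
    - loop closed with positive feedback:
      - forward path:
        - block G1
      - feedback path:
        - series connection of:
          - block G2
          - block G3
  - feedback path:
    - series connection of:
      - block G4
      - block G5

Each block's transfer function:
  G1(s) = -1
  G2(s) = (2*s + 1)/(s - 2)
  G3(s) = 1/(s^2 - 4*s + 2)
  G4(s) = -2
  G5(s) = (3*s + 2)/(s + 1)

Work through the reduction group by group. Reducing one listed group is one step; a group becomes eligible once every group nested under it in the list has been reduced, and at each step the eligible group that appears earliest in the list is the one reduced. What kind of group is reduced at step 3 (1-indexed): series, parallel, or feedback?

Step 1 - combine G2, G3 in series
Step 2 - feedback reduction of G1, (G2*G3)
Step 3 - cascade G4, G5
Step 4 - close the feedback loop around [G1/(1-G1*(G2*G3))], (G4*G5)
So the answer for step 3 is series.

Answer: series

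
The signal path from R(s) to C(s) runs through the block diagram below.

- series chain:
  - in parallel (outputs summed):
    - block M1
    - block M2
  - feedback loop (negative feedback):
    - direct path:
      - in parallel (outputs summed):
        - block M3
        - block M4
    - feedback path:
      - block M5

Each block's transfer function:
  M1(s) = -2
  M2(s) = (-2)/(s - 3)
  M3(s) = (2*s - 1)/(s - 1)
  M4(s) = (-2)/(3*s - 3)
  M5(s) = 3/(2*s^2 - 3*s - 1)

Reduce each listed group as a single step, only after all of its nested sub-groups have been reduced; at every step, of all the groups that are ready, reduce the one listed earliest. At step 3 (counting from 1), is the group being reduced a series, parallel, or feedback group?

Answer: feedback

Working:
1. add M1, M2 (parallel)
2. reduce the parallel group M3, M4
3. apply the feedback formula to (M3+M4), M5
4. combine (M1+M2), [(M3+M4)/(1+(M3+M4)*M5)] in series
At step 3 the group reduced is feedback.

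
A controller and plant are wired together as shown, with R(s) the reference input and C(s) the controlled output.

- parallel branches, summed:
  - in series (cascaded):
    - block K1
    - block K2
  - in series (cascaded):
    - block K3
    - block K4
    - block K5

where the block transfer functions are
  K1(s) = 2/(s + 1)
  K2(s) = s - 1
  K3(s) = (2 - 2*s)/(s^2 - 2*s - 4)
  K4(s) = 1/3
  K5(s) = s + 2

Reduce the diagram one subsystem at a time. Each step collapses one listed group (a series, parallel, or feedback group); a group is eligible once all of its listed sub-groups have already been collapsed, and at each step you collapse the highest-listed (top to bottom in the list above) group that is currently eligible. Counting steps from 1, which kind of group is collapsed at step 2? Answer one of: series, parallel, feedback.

1. multiply K1, K2 (series)
2. cascade K3, K4, K5
3. parallel reduction of (K1*K2), (K3*K4*K5)
So the answer for step 2 is series.

Therefore the answer is series.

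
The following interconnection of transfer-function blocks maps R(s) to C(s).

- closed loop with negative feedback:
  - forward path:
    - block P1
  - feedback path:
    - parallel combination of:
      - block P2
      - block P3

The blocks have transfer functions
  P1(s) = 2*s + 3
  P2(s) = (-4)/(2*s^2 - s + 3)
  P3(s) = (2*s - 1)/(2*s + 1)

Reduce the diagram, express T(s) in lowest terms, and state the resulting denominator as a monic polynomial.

(1) parallel reduction of P2, P3: (4*s^3 - 4*s^2 - s - 7)/(4*s^3 + 5*s + 3)
(2) feedback reduction of P1, (P2+P3): (8*s^4 + 12*s^3 + 10*s^2 + 21*s + 9)/(8*s^4 + 8*s^3 - 14*s^2 - 12*s - 18)
That last expression is T(s), already simplified. Scaling its denominator by 1/8 (the reciprocal of the leading coefficient) yields the monic denominator.

Therefore the answer is s^4 + s^3 - 7*s^2/4 - 3*s/2 - 9/4.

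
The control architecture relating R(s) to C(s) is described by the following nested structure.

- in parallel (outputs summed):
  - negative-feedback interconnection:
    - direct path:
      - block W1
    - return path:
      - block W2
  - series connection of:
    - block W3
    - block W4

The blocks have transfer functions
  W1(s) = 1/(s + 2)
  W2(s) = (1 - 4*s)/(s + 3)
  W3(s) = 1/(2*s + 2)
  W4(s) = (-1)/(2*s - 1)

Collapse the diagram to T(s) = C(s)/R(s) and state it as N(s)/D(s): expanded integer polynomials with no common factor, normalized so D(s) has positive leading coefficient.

Reducing step by step:

1. feedback reduction of W1, W2 gives (s + 3)/(s^2 + s + 7)
2. multiply W3, W4 (series) gives (-1)/(4*s^2 + 2*s - 2)
3. parallel reduction of [W1/(1+W1*W2)], (W3*W4), which is the overall transfer function T(s) = C(s)/R(s) in lowest terms

Answer: (4*s^3 + 13*s^2 + 3*s - 13)/(4*s^4 + 6*s^3 + 28*s^2 + 12*s - 14)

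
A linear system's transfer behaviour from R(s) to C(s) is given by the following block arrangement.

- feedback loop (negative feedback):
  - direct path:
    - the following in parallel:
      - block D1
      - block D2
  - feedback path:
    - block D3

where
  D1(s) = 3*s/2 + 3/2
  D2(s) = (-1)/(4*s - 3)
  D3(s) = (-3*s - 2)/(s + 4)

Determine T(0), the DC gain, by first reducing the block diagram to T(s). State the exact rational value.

Reducing step by step:

(1) add D1, D2 (parallel) gives (12*s^2 + 3*s - 11)/(8*s - 6)
(2) close the feedback loop around (D1+D2), D3 gives (-12*s^3 - 51*s^2 - s + 44)/(36*s^3 + 25*s^2 - 53*s + 2)
The step-2 result is T(s). Setting s = 0: T(0) = 44/2 = 22.

Answer: 22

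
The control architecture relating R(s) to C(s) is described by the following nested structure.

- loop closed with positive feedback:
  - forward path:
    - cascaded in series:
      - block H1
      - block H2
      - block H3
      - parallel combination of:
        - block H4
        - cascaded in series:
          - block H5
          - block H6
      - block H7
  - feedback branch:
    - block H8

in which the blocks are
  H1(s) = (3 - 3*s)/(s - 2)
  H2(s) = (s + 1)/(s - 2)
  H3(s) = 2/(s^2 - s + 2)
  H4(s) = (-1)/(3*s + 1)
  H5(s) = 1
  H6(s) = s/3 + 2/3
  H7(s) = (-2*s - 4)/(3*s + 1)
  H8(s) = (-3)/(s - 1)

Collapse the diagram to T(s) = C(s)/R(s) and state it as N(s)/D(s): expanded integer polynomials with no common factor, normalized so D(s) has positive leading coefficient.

Step 1. series reduction of H5, H6; result s/3 + 2/3
Step 2. reduce the parallel group H4, (H5*H6); result (3*s^2 + 7*s - 1)/(9*s + 3)
Step 3. reduce the series chain H1, H2, H3, (H4+(H5*H6)), H7; result (12*s^5 + 52*s^4 + 40*s^3 - 60*s^2 - 52*s + 8)/(9*s^6 - 39*s^5 + 61*s^4 - 53*s^3 + 10*s^2 + 36*s + 8)
Step 4. apply the feedback formula to (H1*H2*H3*(H4+(H5*H6))*H7), H8: this yields T(s), and no further normalization is needed

Final answer: (12*s^5 + 52*s^4 + 40*s^3 - 60*s^2 - 52*s + 8)/(9*s^6 - 39*s^5 + 97*s^4 + 139*s^3 + 322*s^2 + 168*s - 16)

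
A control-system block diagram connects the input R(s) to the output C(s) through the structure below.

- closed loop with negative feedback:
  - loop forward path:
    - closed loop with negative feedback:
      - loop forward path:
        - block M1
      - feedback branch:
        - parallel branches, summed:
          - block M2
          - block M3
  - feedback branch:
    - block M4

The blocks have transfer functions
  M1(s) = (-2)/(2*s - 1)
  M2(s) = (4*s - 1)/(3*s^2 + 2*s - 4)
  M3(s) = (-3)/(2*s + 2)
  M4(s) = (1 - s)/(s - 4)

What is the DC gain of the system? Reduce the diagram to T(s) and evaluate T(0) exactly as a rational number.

First reduce the diagram to T(s).

Step 1 - combine M2, M3 in parallel, giving (10 - s^2)/(6*s^3 + 10*s^2 - 4*s - 8)
Step 2 - close the feedback loop around M1, (M2+M3), giving (-6*s^3 - 10*s^2 + 4*s + 8)/(6*s^4 + 7*s^3 - 8*s^2 - 6*s - 6)
Step 3 - feedback reduction of [M1/(1+M1*(M2+M3))], M4, giving (-6*s^4 + 14*s^3 + 44*s^2 - 8*s - 32)/(6*s^5 - 11*s^4 - 32*s^3 + 12*s^2 + 14*s + 32)
The step-3 result is T(s). Setting s = 0: T(0) = -32/32 = -1.

Answer: -1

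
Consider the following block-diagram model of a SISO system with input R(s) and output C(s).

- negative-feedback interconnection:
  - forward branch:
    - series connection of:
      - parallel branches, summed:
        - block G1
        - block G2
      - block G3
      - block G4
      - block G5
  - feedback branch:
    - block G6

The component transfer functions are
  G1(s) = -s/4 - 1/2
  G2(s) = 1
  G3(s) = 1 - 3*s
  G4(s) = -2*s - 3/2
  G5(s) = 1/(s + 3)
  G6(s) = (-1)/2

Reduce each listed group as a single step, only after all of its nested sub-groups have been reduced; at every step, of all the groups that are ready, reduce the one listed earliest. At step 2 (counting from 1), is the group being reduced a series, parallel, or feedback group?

Reducing step by step:

(1) add G1, G2 (parallel)
(2) combine (G1+G2), G3, G4, G5 in series
(3) reduce the feedback loop with forward ((G1+G2)*G3*G4*G5) and return G6
Step 2: series.

Answer: series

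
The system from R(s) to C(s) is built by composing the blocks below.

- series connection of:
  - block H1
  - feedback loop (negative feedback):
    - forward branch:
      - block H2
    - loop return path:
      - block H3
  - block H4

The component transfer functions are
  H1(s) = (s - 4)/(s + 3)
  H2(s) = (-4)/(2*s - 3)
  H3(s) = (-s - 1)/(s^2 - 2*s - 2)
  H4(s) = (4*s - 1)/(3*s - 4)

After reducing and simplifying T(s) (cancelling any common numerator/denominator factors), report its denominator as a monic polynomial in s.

Reducing step by step:

1. apply the feedback formula to H2, H3: (-4*s^2 + 8*s + 8)/(2*s^3 - 7*s^2 + 6*s + 10)
2. multiply H1, [H2/(1+H2*H3)], H4 (series): (-16*s^4 + 100*s^3 - 120*s^2 - 104*s + 32)/(6*s^5 - 11*s^4 - 41*s^3 + 144*s^2 - 22*s - 120)
No further cancellation is possible in the step-2 result, so that is T(s). Its denominator becomes monic after dividing by the leading coefficient 6.

Answer: s^5 - 11*s^4/6 - 41*s^3/6 + 24*s^2 - 11*s/3 - 20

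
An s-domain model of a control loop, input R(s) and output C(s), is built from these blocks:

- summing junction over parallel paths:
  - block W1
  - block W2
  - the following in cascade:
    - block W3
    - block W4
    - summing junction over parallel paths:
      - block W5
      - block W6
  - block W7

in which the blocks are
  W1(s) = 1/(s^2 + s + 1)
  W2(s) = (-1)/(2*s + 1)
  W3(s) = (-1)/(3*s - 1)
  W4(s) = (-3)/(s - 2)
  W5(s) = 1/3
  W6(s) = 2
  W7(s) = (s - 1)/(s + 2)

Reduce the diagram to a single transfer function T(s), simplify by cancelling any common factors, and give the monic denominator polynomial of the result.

First reduce the diagram to T(s).

Step 1 - combine W5, W6 in parallel, giving 7/3
Step 2 - multiply W3, W4, (W5+W6) (series), giving 7/(3*s^2 - 7*s + 2)
Step 3 - reduce the parallel group W1, W2, (W3*W4*(W5+W6)), W7, giving (6*s^6 - 14*s^5 + 15*s^4 + 56*s^3 + 58*s^2 + 56*s + 12)/(6*s^6 + 7*s^5 - 18*s^4 - 28*s^3 - 25*s^2 + 4)
No further cancellation is possible in the step-3 result, so that is T(s). Its denominator becomes monic after dividing by the leading coefficient 6.

Answer: s^6 + 7*s^5/6 - 3*s^4 - 14*s^3/3 - 25*s^2/6 + 2/3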